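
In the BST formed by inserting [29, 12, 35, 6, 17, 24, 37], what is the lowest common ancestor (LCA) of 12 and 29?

Tree insertion order: [29, 12, 35, 6, 17, 24, 37]
Tree (level-order array): [29, 12, 35, 6, 17, None, 37, None, None, None, 24]
In a BST, the LCA of p=12, q=29 is the first node v on the
root-to-leaf path with p <= v <= q (go left if both < v, right if both > v).
Walk from root:
  at 29: 12 <= 29 <= 29, this is the LCA
LCA = 29


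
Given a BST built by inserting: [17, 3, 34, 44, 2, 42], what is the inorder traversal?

Tree insertion order: [17, 3, 34, 44, 2, 42]
Tree (level-order array): [17, 3, 34, 2, None, None, 44, None, None, 42]
Inorder traversal: [2, 3, 17, 34, 42, 44]


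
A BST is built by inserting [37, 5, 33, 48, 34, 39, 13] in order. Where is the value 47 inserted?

Starting tree (level order): [37, 5, 48, None, 33, 39, None, 13, 34]
Insertion path: 37 -> 48 -> 39
Result: insert 47 as right child of 39
Final tree (level order): [37, 5, 48, None, 33, 39, None, 13, 34, None, 47]


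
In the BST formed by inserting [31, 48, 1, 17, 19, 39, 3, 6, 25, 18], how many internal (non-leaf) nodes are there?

Tree built from: [31, 48, 1, 17, 19, 39, 3, 6, 25, 18]
Tree (level-order array): [31, 1, 48, None, 17, 39, None, 3, 19, None, None, None, 6, 18, 25]
Rule: An internal node has at least one child.
Per-node child counts:
  node 31: 2 child(ren)
  node 1: 1 child(ren)
  node 17: 2 child(ren)
  node 3: 1 child(ren)
  node 6: 0 child(ren)
  node 19: 2 child(ren)
  node 18: 0 child(ren)
  node 25: 0 child(ren)
  node 48: 1 child(ren)
  node 39: 0 child(ren)
Matching nodes: [31, 1, 17, 3, 19, 48]
Count of internal (non-leaf) nodes: 6


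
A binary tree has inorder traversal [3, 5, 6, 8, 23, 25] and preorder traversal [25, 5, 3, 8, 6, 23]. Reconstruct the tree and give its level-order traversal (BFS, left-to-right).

Inorder:  [3, 5, 6, 8, 23, 25]
Preorder: [25, 5, 3, 8, 6, 23]
Algorithm: preorder visits root first, so consume preorder in order;
for each root, split the current inorder slice at that value into
left-subtree inorder and right-subtree inorder, then recurse.
Recursive splits:
  root=25; inorder splits into left=[3, 5, 6, 8, 23], right=[]
  root=5; inorder splits into left=[3], right=[6, 8, 23]
  root=3; inorder splits into left=[], right=[]
  root=8; inorder splits into left=[6], right=[23]
  root=6; inorder splits into left=[], right=[]
  root=23; inorder splits into left=[], right=[]
Reconstructed level-order: [25, 5, 3, 8, 6, 23]


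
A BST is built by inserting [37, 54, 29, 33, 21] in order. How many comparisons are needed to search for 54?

Search path for 54: 37 -> 54
Found: True
Comparisons: 2


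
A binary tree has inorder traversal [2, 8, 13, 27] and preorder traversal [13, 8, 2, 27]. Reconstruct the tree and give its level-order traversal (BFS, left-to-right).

Inorder:  [2, 8, 13, 27]
Preorder: [13, 8, 2, 27]
Algorithm: preorder visits root first, so consume preorder in order;
for each root, split the current inorder slice at that value into
left-subtree inorder and right-subtree inorder, then recurse.
Recursive splits:
  root=13; inorder splits into left=[2, 8], right=[27]
  root=8; inorder splits into left=[2], right=[]
  root=2; inorder splits into left=[], right=[]
  root=27; inorder splits into left=[], right=[]
Reconstructed level-order: [13, 8, 27, 2]


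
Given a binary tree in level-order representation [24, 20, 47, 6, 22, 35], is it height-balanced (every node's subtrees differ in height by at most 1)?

Tree (level-order array): [24, 20, 47, 6, 22, 35]
Definition: a tree is height-balanced if, at every node, |h(left) - h(right)| <= 1 (empty subtree has height -1).
Bottom-up per-node check:
  node 6: h_left=-1, h_right=-1, diff=0 [OK], height=0
  node 22: h_left=-1, h_right=-1, diff=0 [OK], height=0
  node 20: h_left=0, h_right=0, diff=0 [OK], height=1
  node 35: h_left=-1, h_right=-1, diff=0 [OK], height=0
  node 47: h_left=0, h_right=-1, diff=1 [OK], height=1
  node 24: h_left=1, h_right=1, diff=0 [OK], height=2
All nodes satisfy the balance condition.
Result: Balanced


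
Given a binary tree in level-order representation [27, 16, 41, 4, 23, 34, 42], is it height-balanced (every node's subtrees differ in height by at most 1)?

Tree (level-order array): [27, 16, 41, 4, 23, 34, 42]
Definition: a tree is height-balanced if, at every node, |h(left) - h(right)| <= 1 (empty subtree has height -1).
Bottom-up per-node check:
  node 4: h_left=-1, h_right=-1, diff=0 [OK], height=0
  node 23: h_left=-1, h_right=-1, diff=0 [OK], height=0
  node 16: h_left=0, h_right=0, diff=0 [OK], height=1
  node 34: h_left=-1, h_right=-1, diff=0 [OK], height=0
  node 42: h_left=-1, h_right=-1, diff=0 [OK], height=0
  node 41: h_left=0, h_right=0, diff=0 [OK], height=1
  node 27: h_left=1, h_right=1, diff=0 [OK], height=2
All nodes satisfy the balance condition.
Result: Balanced


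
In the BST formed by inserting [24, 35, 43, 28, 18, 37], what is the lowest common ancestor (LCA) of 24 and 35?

Tree insertion order: [24, 35, 43, 28, 18, 37]
Tree (level-order array): [24, 18, 35, None, None, 28, 43, None, None, 37]
In a BST, the LCA of p=24, q=35 is the first node v on the
root-to-leaf path with p <= v <= q (go left if both < v, right if both > v).
Walk from root:
  at 24: 24 <= 24 <= 35, this is the LCA
LCA = 24


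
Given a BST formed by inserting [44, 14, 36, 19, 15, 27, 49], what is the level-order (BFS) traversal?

Tree insertion order: [44, 14, 36, 19, 15, 27, 49]
Tree (level-order array): [44, 14, 49, None, 36, None, None, 19, None, 15, 27]
BFS from the root, enqueuing left then right child of each popped node:
  queue [44] -> pop 44, enqueue [14, 49], visited so far: [44]
  queue [14, 49] -> pop 14, enqueue [36], visited so far: [44, 14]
  queue [49, 36] -> pop 49, enqueue [none], visited so far: [44, 14, 49]
  queue [36] -> pop 36, enqueue [19], visited so far: [44, 14, 49, 36]
  queue [19] -> pop 19, enqueue [15, 27], visited so far: [44, 14, 49, 36, 19]
  queue [15, 27] -> pop 15, enqueue [none], visited so far: [44, 14, 49, 36, 19, 15]
  queue [27] -> pop 27, enqueue [none], visited so far: [44, 14, 49, 36, 19, 15, 27]
Result: [44, 14, 49, 36, 19, 15, 27]


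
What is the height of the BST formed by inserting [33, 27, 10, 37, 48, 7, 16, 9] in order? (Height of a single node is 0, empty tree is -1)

Insertion order: [33, 27, 10, 37, 48, 7, 16, 9]
Tree (level-order array): [33, 27, 37, 10, None, None, 48, 7, 16, None, None, None, 9]
Compute height bottom-up (empty subtree = -1):
  height(9) = 1 + max(-1, -1) = 0
  height(7) = 1 + max(-1, 0) = 1
  height(16) = 1 + max(-1, -1) = 0
  height(10) = 1 + max(1, 0) = 2
  height(27) = 1 + max(2, -1) = 3
  height(48) = 1 + max(-1, -1) = 0
  height(37) = 1 + max(-1, 0) = 1
  height(33) = 1 + max(3, 1) = 4
Height = 4


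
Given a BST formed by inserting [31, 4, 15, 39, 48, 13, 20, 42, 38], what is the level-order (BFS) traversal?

Tree insertion order: [31, 4, 15, 39, 48, 13, 20, 42, 38]
Tree (level-order array): [31, 4, 39, None, 15, 38, 48, 13, 20, None, None, 42]
BFS from the root, enqueuing left then right child of each popped node:
  queue [31] -> pop 31, enqueue [4, 39], visited so far: [31]
  queue [4, 39] -> pop 4, enqueue [15], visited so far: [31, 4]
  queue [39, 15] -> pop 39, enqueue [38, 48], visited so far: [31, 4, 39]
  queue [15, 38, 48] -> pop 15, enqueue [13, 20], visited so far: [31, 4, 39, 15]
  queue [38, 48, 13, 20] -> pop 38, enqueue [none], visited so far: [31, 4, 39, 15, 38]
  queue [48, 13, 20] -> pop 48, enqueue [42], visited so far: [31, 4, 39, 15, 38, 48]
  queue [13, 20, 42] -> pop 13, enqueue [none], visited so far: [31, 4, 39, 15, 38, 48, 13]
  queue [20, 42] -> pop 20, enqueue [none], visited so far: [31, 4, 39, 15, 38, 48, 13, 20]
  queue [42] -> pop 42, enqueue [none], visited so far: [31, 4, 39, 15, 38, 48, 13, 20, 42]
Result: [31, 4, 39, 15, 38, 48, 13, 20, 42]


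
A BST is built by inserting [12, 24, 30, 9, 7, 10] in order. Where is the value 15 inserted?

Starting tree (level order): [12, 9, 24, 7, 10, None, 30]
Insertion path: 12 -> 24
Result: insert 15 as left child of 24
Final tree (level order): [12, 9, 24, 7, 10, 15, 30]


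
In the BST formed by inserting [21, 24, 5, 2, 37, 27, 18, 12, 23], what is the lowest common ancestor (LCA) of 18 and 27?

Tree insertion order: [21, 24, 5, 2, 37, 27, 18, 12, 23]
Tree (level-order array): [21, 5, 24, 2, 18, 23, 37, None, None, 12, None, None, None, 27]
In a BST, the LCA of p=18, q=27 is the first node v on the
root-to-leaf path with p <= v <= q (go left if both < v, right if both > v).
Walk from root:
  at 21: 18 <= 21 <= 27, this is the LCA
LCA = 21


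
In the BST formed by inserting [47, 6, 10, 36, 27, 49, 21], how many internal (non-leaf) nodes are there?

Tree built from: [47, 6, 10, 36, 27, 49, 21]
Tree (level-order array): [47, 6, 49, None, 10, None, None, None, 36, 27, None, 21]
Rule: An internal node has at least one child.
Per-node child counts:
  node 47: 2 child(ren)
  node 6: 1 child(ren)
  node 10: 1 child(ren)
  node 36: 1 child(ren)
  node 27: 1 child(ren)
  node 21: 0 child(ren)
  node 49: 0 child(ren)
Matching nodes: [47, 6, 10, 36, 27]
Count of internal (non-leaf) nodes: 5


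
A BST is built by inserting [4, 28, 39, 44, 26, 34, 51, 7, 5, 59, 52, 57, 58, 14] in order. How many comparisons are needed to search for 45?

Search path for 45: 4 -> 28 -> 39 -> 44 -> 51
Found: False
Comparisons: 5


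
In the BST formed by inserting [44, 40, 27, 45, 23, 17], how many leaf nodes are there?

Tree built from: [44, 40, 27, 45, 23, 17]
Tree (level-order array): [44, 40, 45, 27, None, None, None, 23, None, 17]
Rule: A leaf has 0 children.
Per-node child counts:
  node 44: 2 child(ren)
  node 40: 1 child(ren)
  node 27: 1 child(ren)
  node 23: 1 child(ren)
  node 17: 0 child(ren)
  node 45: 0 child(ren)
Matching nodes: [17, 45]
Count of leaf nodes: 2


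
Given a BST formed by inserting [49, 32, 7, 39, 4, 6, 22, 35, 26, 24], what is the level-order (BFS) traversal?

Tree insertion order: [49, 32, 7, 39, 4, 6, 22, 35, 26, 24]
Tree (level-order array): [49, 32, None, 7, 39, 4, 22, 35, None, None, 6, None, 26, None, None, None, None, 24]
BFS from the root, enqueuing left then right child of each popped node:
  queue [49] -> pop 49, enqueue [32], visited so far: [49]
  queue [32] -> pop 32, enqueue [7, 39], visited so far: [49, 32]
  queue [7, 39] -> pop 7, enqueue [4, 22], visited so far: [49, 32, 7]
  queue [39, 4, 22] -> pop 39, enqueue [35], visited so far: [49, 32, 7, 39]
  queue [4, 22, 35] -> pop 4, enqueue [6], visited so far: [49, 32, 7, 39, 4]
  queue [22, 35, 6] -> pop 22, enqueue [26], visited so far: [49, 32, 7, 39, 4, 22]
  queue [35, 6, 26] -> pop 35, enqueue [none], visited so far: [49, 32, 7, 39, 4, 22, 35]
  queue [6, 26] -> pop 6, enqueue [none], visited so far: [49, 32, 7, 39, 4, 22, 35, 6]
  queue [26] -> pop 26, enqueue [24], visited so far: [49, 32, 7, 39, 4, 22, 35, 6, 26]
  queue [24] -> pop 24, enqueue [none], visited so far: [49, 32, 7, 39, 4, 22, 35, 6, 26, 24]
Result: [49, 32, 7, 39, 4, 22, 35, 6, 26, 24]


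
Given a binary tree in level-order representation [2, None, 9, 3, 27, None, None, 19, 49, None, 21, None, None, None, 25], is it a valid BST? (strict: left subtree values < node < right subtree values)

Level-order array: [2, None, 9, 3, 27, None, None, 19, 49, None, 21, None, None, None, 25]
Validate using subtree bounds (lo, hi): at each node, require lo < value < hi,
then recurse left with hi=value and right with lo=value.
Preorder trace (stopping at first violation):
  at node 2 with bounds (-inf, +inf): OK
  at node 9 with bounds (2, +inf): OK
  at node 3 with bounds (2, 9): OK
  at node 27 with bounds (9, +inf): OK
  at node 19 with bounds (9, 27): OK
  at node 21 with bounds (19, 27): OK
  at node 25 with bounds (21, 27): OK
  at node 49 with bounds (27, +inf): OK
No violation found at any node.
Result: Valid BST


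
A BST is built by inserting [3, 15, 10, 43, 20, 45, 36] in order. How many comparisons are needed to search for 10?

Search path for 10: 3 -> 15 -> 10
Found: True
Comparisons: 3


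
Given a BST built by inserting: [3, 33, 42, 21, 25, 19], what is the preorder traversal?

Tree insertion order: [3, 33, 42, 21, 25, 19]
Tree (level-order array): [3, None, 33, 21, 42, 19, 25]
Preorder traversal: [3, 33, 21, 19, 25, 42]


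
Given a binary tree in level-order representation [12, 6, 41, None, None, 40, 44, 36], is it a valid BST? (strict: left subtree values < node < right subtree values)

Level-order array: [12, 6, 41, None, None, 40, 44, 36]
Validate using subtree bounds (lo, hi): at each node, require lo < value < hi,
then recurse left with hi=value and right with lo=value.
Preorder trace (stopping at first violation):
  at node 12 with bounds (-inf, +inf): OK
  at node 6 with bounds (-inf, 12): OK
  at node 41 with bounds (12, +inf): OK
  at node 40 with bounds (12, 41): OK
  at node 36 with bounds (12, 40): OK
  at node 44 with bounds (41, +inf): OK
No violation found at any node.
Result: Valid BST


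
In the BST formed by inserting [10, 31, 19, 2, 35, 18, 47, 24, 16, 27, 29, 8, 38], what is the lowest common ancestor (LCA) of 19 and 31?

Tree insertion order: [10, 31, 19, 2, 35, 18, 47, 24, 16, 27, 29, 8, 38]
Tree (level-order array): [10, 2, 31, None, 8, 19, 35, None, None, 18, 24, None, 47, 16, None, None, 27, 38, None, None, None, None, 29]
In a BST, the LCA of p=19, q=31 is the first node v on the
root-to-leaf path with p <= v <= q (go left if both < v, right if both > v).
Walk from root:
  at 10: both 19 and 31 > 10, go right
  at 31: 19 <= 31 <= 31, this is the LCA
LCA = 31


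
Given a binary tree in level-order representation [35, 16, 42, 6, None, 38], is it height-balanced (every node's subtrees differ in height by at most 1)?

Tree (level-order array): [35, 16, 42, 6, None, 38]
Definition: a tree is height-balanced if, at every node, |h(left) - h(right)| <= 1 (empty subtree has height -1).
Bottom-up per-node check:
  node 6: h_left=-1, h_right=-1, diff=0 [OK], height=0
  node 16: h_left=0, h_right=-1, diff=1 [OK], height=1
  node 38: h_left=-1, h_right=-1, diff=0 [OK], height=0
  node 42: h_left=0, h_right=-1, diff=1 [OK], height=1
  node 35: h_left=1, h_right=1, diff=0 [OK], height=2
All nodes satisfy the balance condition.
Result: Balanced


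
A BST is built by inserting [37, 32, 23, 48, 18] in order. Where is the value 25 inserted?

Starting tree (level order): [37, 32, 48, 23, None, None, None, 18]
Insertion path: 37 -> 32 -> 23
Result: insert 25 as right child of 23
Final tree (level order): [37, 32, 48, 23, None, None, None, 18, 25]


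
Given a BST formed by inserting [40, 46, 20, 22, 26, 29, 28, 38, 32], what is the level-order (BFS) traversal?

Tree insertion order: [40, 46, 20, 22, 26, 29, 28, 38, 32]
Tree (level-order array): [40, 20, 46, None, 22, None, None, None, 26, None, 29, 28, 38, None, None, 32]
BFS from the root, enqueuing left then right child of each popped node:
  queue [40] -> pop 40, enqueue [20, 46], visited so far: [40]
  queue [20, 46] -> pop 20, enqueue [22], visited so far: [40, 20]
  queue [46, 22] -> pop 46, enqueue [none], visited so far: [40, 20, 46]
  queue [22] -> pop 22, enqueue [26], visited so far: [40, 20, 46, 22]
  queue [26] -> pop 26, enqueue [29], visited so far: [40, 20, 46, 22, 26]
  queue [29] -> pop 29, enqueue [28, 38], visited so far: [40, 20, 46, 22, 26, 29]
  queue [28, 38] -> pop 28, enqueue [none], visited so far: [40, 20, 46, 22, 26, 29, 28]
  queue [38] -> pop 38, enqueue [32], visited so far: [40, 20, 46, 22, 26, 29, 28, 38]
  queue [32] -> pop 32, enqueue [none], visited so far: [40, 20, 46, 22, 26, 29, 28, 38, 32]
Result: [40, 20, 46, 22, 26, 29, 28, 38, 32]


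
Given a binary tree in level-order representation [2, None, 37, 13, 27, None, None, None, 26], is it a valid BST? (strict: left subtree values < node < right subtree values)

Level-order array: [2, None, 37, 13, 27, None, None, None, 26]
Validate using subtree bounds (lo, hi): at each node, require lo < value < hi,
then recurse left with hi=value and right with lo=value.
Preorder trace (stopping at first violation):
  at node 2 with bounds (-inf, +inf): OK
  at node 37 with bounds (2, +inf): OK
  at node 13 with bounds (2, 37): OK
  at node 27 with bounds (37, +inf): VIOLATION
Node 27 violates its bound: not (37 < 27 < +inf).
Result: Not a valid BST


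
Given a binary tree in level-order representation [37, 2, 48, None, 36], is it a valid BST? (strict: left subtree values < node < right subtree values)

Level-order array: [37, 2, 48, None, 36]
Validate using subtree bounds (lo, hi): at each node, require lo < value < hi,
then recurse left with hi=value and right with lo=value.
Preorder trace (stopping at first violation):
  at node 37 with bounds (-inf, +inf): OK
  at node 2 with bounds (-inf, 37): OK
  at node 36 with bounds (2, 37): OK
  at node 48 with bounds (37, +inf): OK
No violation found at any node.
Result: Valid BST


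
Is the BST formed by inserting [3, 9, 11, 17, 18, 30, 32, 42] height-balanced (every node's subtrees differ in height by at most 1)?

Tree (level-order array): [3, None, 9, None, 11, None, 17, None, 18, None, 30, None, 32, None, 42]
Definition: a tree is height-balanced if, at every node, |h(left) - h(right)| <= 1 (empty subtree has height -1).
Bottom-up per-node check:
  node 42: h_left=-1, h_right=-1, diff=0 [OK], height=0
  node 32: h_left=-1, h_right=0, diff=1 [OK], height=1
  node 30: h_left=-1, h_right=1, diff=2 [FAIL (|-1-1|=2 > 1)], height=2
  node 18: h_left=-1, h_right=2, diff=3 [FAIL (|-1-2|=3 > 1)], height=3
  node 17: h_left=-1, h_right=3, diff=4 [FAIL (|-1-3|=4 > 1)], height=4
  node 11: h_left=-1, h_right=4, diff=5 [FAIL (|-1-4|=5 > 1)], height=5
  node 9: h_left=-1, h_right=5, diff=6 [FAIL (|-1-5|=6 > 1)], height=6
  node 3: h_left=-1, h_right=6, diff=7 [FAIL (|-1-6|=7 > 1)], height=7
Node 30 violates the condition: |-1 - 1| = 2 > 1.
Result: Not balanced


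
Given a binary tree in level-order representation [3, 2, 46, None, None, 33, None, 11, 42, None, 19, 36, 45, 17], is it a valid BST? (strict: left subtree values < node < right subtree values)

Level-order array: [3, 2, 46, None, None, 33, None, 11, 42, None, 19, 36, 45, 17]
Validate using subtree bounds (lo, hi): at each node, require lo < value < hi,
then recurse left with hi=value and right with lo=value.
Preorder trace (stopping at first violation):
  at node 3 with bounds (-inf, +inf): OK
  at node 2 with bounds (-inf, 3): OK
  at node 46 with bounds (3, +inf): OK
  at node 33 with bounds (3, 46): OK
  at node 11 with bounds (3, 33): OK
  at node 19 with bounds (11, 33): OK
  at node 17 with bounds (11, 19): OK
  at node 42 with bounds (33, 46): OK
  at node 36 with bounds (33, 42): OK
  at node 45 with bounds (42, 46): OK
No violation found at any node.
Result: Valid BST


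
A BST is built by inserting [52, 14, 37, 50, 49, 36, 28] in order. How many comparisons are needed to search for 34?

Search path for 34: 52 -> 14 -> 37 -> 36 -> 28
Found: False
Comparisons: 5


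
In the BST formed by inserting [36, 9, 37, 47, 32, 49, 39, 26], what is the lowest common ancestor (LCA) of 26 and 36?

Tree insertion order: [36, 9, 37, 47, 32, 49, 39, 26]
Tree (level-order array): [36, 9, 37, None, 32, None, 47, 26, None, 39, 49]
In a BST, the LCA of p=26, q=36 is the first node v on the
root-to-leaf path with p <= v <= q (go left if both < v, right if both > v).
Walk from root:
  at 36: 26 <= 36 <= 36, this is the LCA
LCA = 36


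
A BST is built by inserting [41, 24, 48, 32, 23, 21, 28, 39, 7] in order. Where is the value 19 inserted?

Starting tree (level order): [41, 24, 48, 23, 32, None, None, 21, None, 28, 39, 7]
Insertion path: 41 -> 24 -> 23 -> 21 -> 7
Result: insert 19 as right child of 7
Final tree (level order): [41, 24, 48, 23, 32, None, None, 21, None, 28, 39, 7, None, None, None, None, None, None, 19]


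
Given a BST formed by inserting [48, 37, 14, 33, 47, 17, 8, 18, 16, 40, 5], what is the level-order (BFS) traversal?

Tree insertion order: [48, 37, 14, 33, 47, 17, 8, 18, 16, 40, 5]
Tree (level-order array): [48, 37, None, 14, 47, 8, 33, 40, None, 5, None, 17, None, None, None, None, None, 16, 18]
BFS from the root, enqueuing left then right child of each popped node:
  queue [48] -> pop 48, enqueue [37], visited so far: [48]
  queue [37] -> pop 37, enqueue [14, 47], visited so far: [48, 37]
  queue [14, 47] -> pop 14, enqueue [8, 33], visited so far: [48, 37, 14]
  queue [47, 8, 33] -> pop 47, enqueue [40], visited so far: [48, 37, 14, 47]
  queue [8, 33, 40] -> pop 8, enqueue [5], visited so far: [48, 37, 14, 47, 8]
  queue [33, 40, 5] -> pop 33, enqueue [17], visited so far: [48, 37, 14, 47, 8, 33]
  queue [40, 5, 17] -> pop 40, enqueue [none], visited so far: [48, 37, 14, 47, 8, 33, 40]
  queue [5, 17] -> pop 5, enqueue [none], visited so far: [48, 37, 14, 47, 8, 33, 40, 5]
  queue [17] -> pop 17, enqueue [16, 18], visited so far: [48, 37, 14, 47, 8, 33, 40, 5, 17]
  queue [16, 18] -> pop 16, enqueue [none], visited so far: [48, 37, 14, 47, 8, 33, 40, 5, 17, 16]
  queue [18] -> pop 18, enqueue [none], visited so far: [48, 37, 14, 47, 8, 33, 40, 5, 17, 16, 18]
Result: [48, 37, 14, 47, 8, 33, 40, 5, 17, 16, 18]


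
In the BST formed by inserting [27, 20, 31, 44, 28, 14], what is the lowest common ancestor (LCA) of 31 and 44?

Tree insertion order: [27, 20, 31, 44, 28, 14]
Tree (level-order array): [27, 20, 31, 14, None, 28, 44]
In a BST, the LCA of p=31, q=44 is the first node v on the
root-to-leaf path with p <= v <= q (go left if both < v, right if both > v).
Walk from root:
  at 27: both 31 and 44 > 27, go right
  at 31: 31 <= 31 <= 44, this is the LCA
LCA = 31


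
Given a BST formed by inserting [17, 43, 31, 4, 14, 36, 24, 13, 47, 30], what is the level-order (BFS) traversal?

Tree insertion order: [17, 43, 31, 4, 14, 36, 24, 13, 47, 30]
Tree (level-order array): [17, 4, 43, None, 14, 31, 47, 13, None, 24, 36, None, None, None, None, None, 30]
BFS from the root, enqueuing left then right child of each popped node:
  queue [17] -> pop 17, enqueue [4, 43], visited so far: [17]
  queue [4, 43] -> pop 4, enqueue [14], visited so far: [17, 4]
  queue [43, 14] -> pop 43, enqueue [31, 47], visited so far: [17, 4, 43]
  queue [14, 31, 47] -> pop 14, enqueue [13], visited so far: [17, 4, 43, 14]
  queue [31, 47, 13] -> pop 31, enqueue [24, 36], visited so far: [17, 4, 43, 14, 31]
  queue [47, 13, 24, 36] -> pop 47, enqueue [none], visited so far: [17, 4, 43, 14, 31, 47]
  queue [13, 24, 36] -> pop 13, enqueue [none], visited so far: [17, 4, 43, 14, 31, 47, 13]
  queue [24, 36] -> pop 24, enqueue [30], visited so far: [17, 4, 43, 14, 31, 47, 13, 24]
  queue [36, 30] -> pop 36, enqueue [none], visited so far: [17, 4, 43, 14, 31, 47, 13, 24, 36]
  queue [30] -> pop 30, enqueue [none], visited so far: [17, 4, 43, 14, 31, 47, 13, 24, 36, 30]
Result: [17, 4, 43, 14, 31, 47, 13, 24, 36, 30]


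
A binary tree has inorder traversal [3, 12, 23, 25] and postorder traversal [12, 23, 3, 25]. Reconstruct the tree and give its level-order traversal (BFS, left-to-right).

Inorder:   [3, 12, 23, 25]
Postorder: [12, 23, 3, 25]
Algorithm: postorder visits root last, so walk postorder right-to-left;
each value is the root of the current inorder slice — split it at that
value, recurse on the right subtree first, then the left.
Recursive splits:
  root=25; inorder splits into left=[3, 12, 23], right=[]
  root=3; inorder splits into left=[], right=[12, 23]
  root=23; inorder splits into left=[12], right=[]
  root=12; inorder splits into left=[], right=[]
Reconstructed level-order: [25, 3, 23, 12]


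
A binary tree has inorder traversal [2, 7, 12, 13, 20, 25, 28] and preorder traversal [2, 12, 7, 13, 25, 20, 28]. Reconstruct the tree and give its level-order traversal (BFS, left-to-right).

Inorder:  [2, 7, 12, 13, 20, 25, 28]
Preorder: [2, 12, 7, 13, 25, 20, 28]
Algorithm: preorder visits root first, so consume preorder in order;
for each root, split the current inorder slice at that value into
left-subtree inorder and right-subtree inorder, then recurse.
Recursive splits:
  root=2; inorder splits into left=[], right=[7, 12, 13, 20, 25, 28]
  root=12; inorder splits into left=[7], right=[13, 20, 25, 28]
  root=7; inorder splits into left=[], right=[]
  root=13; inorder splits into left=[], right=[20, 25, 28]
  root=25; inorder splits into left=[20], right=[28]
  root=20; inorder splits into left=[], right=[]
  root=28; inorder splits into left=[], right=[]
Reconstructed level-order: [2, 12, 7, 13, 25, 20, 28]


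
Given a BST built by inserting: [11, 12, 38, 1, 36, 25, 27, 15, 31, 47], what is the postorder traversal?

Tree insertion order: [11, 12, 38, 1, 36, 25, 27, 15, 31, 47]
Tree (level-order array): [11, 1, 12, None, None, None, 38, 36, 47, 25, None, None, None, 15, 27, None, None, None, 31]
Postorder traversal: [1, 15, 31, 27, 25, 36, 47, 38, 12, 11]


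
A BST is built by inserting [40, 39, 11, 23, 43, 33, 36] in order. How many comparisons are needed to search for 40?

Search path for 40: 40
Found: True
Comparisons: 1


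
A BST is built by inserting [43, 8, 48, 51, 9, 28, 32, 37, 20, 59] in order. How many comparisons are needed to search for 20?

Search path for 20: 43 -> 8 -> 9 -> 28 -> 20
Found: True
Comparisons: 5


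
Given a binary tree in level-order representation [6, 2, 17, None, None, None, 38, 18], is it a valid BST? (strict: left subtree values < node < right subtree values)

Level-order array: [6, 2, 17, None, None, None, 38, 18]
Validate using subtree bounds (lo, hi): at each node, require lo < value < hi,
then recurse left with hi=value and right with lo=value.
Preorder trace (stopping at first violation):
  at node 6 with bounds (-inf, +inf): OK
  at node 2 with bounds (-inf, 6): OK
  at node 17 with bounds (6, +inf): OK
  at node 38 with bounds (17, +inf): OK
  at node 18 with bounds (17, 38): OK
No violation found at any node.
Result: Valid BST


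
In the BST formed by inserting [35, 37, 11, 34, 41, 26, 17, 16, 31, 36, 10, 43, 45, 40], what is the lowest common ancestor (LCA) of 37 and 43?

Tree insertion order: [35, 37, 11, 34, 41, 26, 17, 16, 31, 36, 10, 43, 45, 40]
Tree (level-order array): [35, 11, 37, 10, 34, 36, 41, None, None, 26, None, None, None, 40, 43, 17, 31, None, None, None, 45, 16]
In a BST, the LCA of p=37, q=43 is the first node v on the
root-to-leaf path with p <= v <= q (go left if both < v, right if both > v).
Walk from root:
  at 35: both 37 and 43 > 35, go right
  at 37: 37 <= 37 <= 43, this is the LCA
LCA = 37


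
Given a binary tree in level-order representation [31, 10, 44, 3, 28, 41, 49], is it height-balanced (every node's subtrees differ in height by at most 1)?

Tree (level-order array): [31, 10, 44, 3, 28, 41, 49]
Definition: a tree is height-balanced if, at every node, |h(left) - h(right)| <= 1 (empty subtree has height -1).
Bottom-up per-node check:
  node 3: h_left=-1, h_right=-1, diff=0 [OK], height=0
  node 28: h_left=-1, h_right=-1, diff=0 [OK], height=0
  node 10: h_left=0, h_right=0, diff=0 [OK], height=1
  node 41: h_left=-1, h_right=-1, diff=0 [OK], height=0
  node 49: h_left=-1, h_right=-1, diff=0 [OK], height=0
  node 44: h_left=0, h_right=0, diff=0 [OK], height=1
  node 31: h_left=1, h_right=1, diff=0 [OK], height=2
All nodes satisfy the balance condition.
Result: Balanced


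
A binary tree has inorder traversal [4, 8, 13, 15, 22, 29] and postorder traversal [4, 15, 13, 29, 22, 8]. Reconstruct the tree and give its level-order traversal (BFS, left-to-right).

Inorder:   [4, 8, 13, 15, 22, 29]
Postorder: [4, 15, 13, 29, 22, 8]
Algorithm: postorder visits root last, so walk postorder right-to-left;
each value is the root of the current inorder slice — split it at that
value, recurse on the right subtree first, then the left.
Recursive splits:
  root=8; inorder splits into left=[4], right=[13, 15, 22, 29]
  root=22; inorder splits into left=[13, 15], right=[29]
  root=29; inorder splits into left=[], right=[]
  root=13; inorder splits into left=[], right=[15]
  root=15; inorder splits into left=[], right=[]
  root=4; inorder splits into left=[], right=[]
Reconstructed level-order: [8, 4, 22, 13, 29, 15]


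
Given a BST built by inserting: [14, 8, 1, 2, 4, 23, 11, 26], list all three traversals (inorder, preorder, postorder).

Tree insertion order: [14, 8, 1, 2, 4, 23, 11, 26]
Tree (level-order array): [14, 8, 23, 1, 11, None, 26, None, 2, None, None, None, None, None, 4]
Inorder (L, root, R): [1, 2, 4, 8, 11, 14, 23, 26]
Preorder (root, L, R): [14, 8, 1, 2, 4, 11, 23, 26]
Postorder (L, R, root): [4, 2, 1, 11, 8, 26, 23, 14]


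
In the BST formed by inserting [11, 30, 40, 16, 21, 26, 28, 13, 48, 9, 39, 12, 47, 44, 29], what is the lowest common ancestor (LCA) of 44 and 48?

Tree insertion order: [11, 30, 40, 16, 21, 26, 28, 13, 48, 9, 39, 12, 47, 44, 29]
Tree (level-order array): [11, 9, 30, None, None, 16, 40, 13, 21, 39, 48, 12, None, None, 26, None, None, 47, None, None, None, None, 28, 44, None, None, 29]
In a BST, the LCA of p=44, q=48 is the first node v on the
root-to-leaf path with p <= v <= q (go left if both < v, right if both > v).
Walk from root:
  at 11: both 44 and 48 > 11, go right
  at 30: both 44 and 48 > 30, go right
  at 40: both 44 and 48 > 40, go right
  at 48: 44 <= 48 <= 48, this is the LCA
LCA = 48


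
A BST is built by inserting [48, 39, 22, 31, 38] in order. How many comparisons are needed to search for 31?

Search path for 31: 48 -> 39 -> 22 -> 31
Found: True
Comparisons: 4


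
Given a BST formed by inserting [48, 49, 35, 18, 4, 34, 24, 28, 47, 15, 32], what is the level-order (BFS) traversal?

Tree insertion order: [48, 49, 35, 18, 4, 34, 24, 28, 47, 15, 32]
Tree (level-order array): [48, 35, 49, 18, 47, None, None, 4, 34, None, None, None, 15, 24, None, None, None, None, 28, None, 32]
BFS from the root, enqueuing left then right child of each popped node:
  queue [48] -> pop 48, enqueue [35, 49], visited so far: [48]
  queue [35, 49] -> pop 35, enqueue [18, 47], visited so far: [48, 35]
  queue [49, 18, 47] -> pop 49, enqueue [none], visited so far: [48, 35, 49]
  queue [18, 47] -> pop 18, enqueue [4, 34], visited so far: [48, 35, 49, 18]
  queue [47, 4, 34] -> pop 47, enqueue [none], visited so far: [48, 35, 49, 18, 47]
  queue [4, 34] -> pop 4, enqueue [15], visited so far: [48, 35, 49, 18, 47, 4]
  queue [34, 15] -> pop 34, enqueue [24], visited so far: [48, 35, 49, 18, 47, 4, 34]
  queue [15, 24] -> pop 15, enqueue [none], visited so far: [48, 35, 49, 18, 47, 4, 34, 15]
  queue [24] -> pop 24, enqueue [28], visited so far: [48, 35, 49, 18, 47, 4, 34, 15, 24]
  queue [28] -> pop 28, enqueue [32], visited so far: [48, 35, 49, 18, 47, 4, 34, 15, 24, 28]
  queue [32] -> pop 32, enqueue [none], visited so far: [48, 35, 49, 18, 47, 4, 34, 15, 24, 28, 32]
Result: [48, 35, 49, 18, 47, 4, 34, 15, 24, 28, 32]


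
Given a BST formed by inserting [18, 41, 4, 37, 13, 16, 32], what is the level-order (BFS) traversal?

Tree insertion order: [18, 41, 4, 37, 13, 16, 32]
Tree (level-order array): [18, 4, 41, None, 13, 37, None, None, 16, 32]
BFS from the root, enqueuing left then right child of each popped node:
  queue [18] -> pop 18, enqueue [4, 41], visited so far: [18]
  queue [4, 41] -> pop 4, enqueue [13], visited so far: [18, 4]
  queue [41, 13] -> pop 41, enqueue [37], visited so far: [18, 4, 41]
  queue [13, 37] -> pop 13, enqueue [16], visited so far: [18, 4, 41, 13]
  queue [37, 16] -> pop 37, enqueue [32], visited so far: [18, 4, 41, 13, 37]
  queue [16, 32] -> pop 16, enqueue [none], visited so far: [18, 4, 41, 13, 37, 16]
  queue [32] -> pop 32, enqueue [none], visited so far: [18, 4, 41, 13, 37, 16, 32]
Result: [18, 4, 41, 13, 37, 16, 32]


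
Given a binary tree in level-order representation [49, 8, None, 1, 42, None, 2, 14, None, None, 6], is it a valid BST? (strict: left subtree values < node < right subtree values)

Level-order array: [49, 8, None, 1, 42, None, 2, 14, None, None, 6]
Validate using subtree bounds (lo, hi): at each node, require lo < value < hi,
then recurse left with hi=value and right with lo=value.
Preorder trace (stopping at first violation):
  at node 49 with bounds (-inf, +inf): OK
  at node 8 with bounds (-inf, 49): OK
  at node 1 with bounds (-inf, 8): OK
  at node 2 with bounds (1, 8): OK
  at node 6 with bounds (2, 8): OK
  at node 42 with bounds (8, 49): OK
  at node 14 with bounds (8, 42): OK
No violation found at any node.
Result: Valid BST


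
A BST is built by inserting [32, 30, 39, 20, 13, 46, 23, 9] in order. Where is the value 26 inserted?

Starting tree (level order): [32, 30, 39, 20, None, None, 46, 13, 23, None, None, 9]
Insertion path: 32 -> 30 -> 20 -> 23
Result: insert 26 as right child of 23
Final tree (level order): [32, 30, 39, 20, None, None, 46, 13, 23, None, None, 9, None, None, 26]


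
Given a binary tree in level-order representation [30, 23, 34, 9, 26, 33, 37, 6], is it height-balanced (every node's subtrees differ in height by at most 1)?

Tree (level-order array): [30, 23, 34, 9, 26, 33, 37, 6]
Definition: a tree is height-balanced if, at every node, |h(left) - h(right)| <= 1 (empty subtree has height -1).
Bottom-up per-node check:
  node 6: h_left=-1, h_right=-1, diff=0 [OK], height=0
  node 9: h_left=0, h_right=-1, diff=1 [OK], height=1
  node 26: h_left=-1, h_right=-1, diff=0 [OK], height=0
  node 23: h_left=1, h_right=0, diff=1 [OK], height=2
  node 33: h_left=-1, h_right=-1, diff=0 [OK], height=0
  node 37: h_left=-1, h_right=-1, diff=0 [OK], height=0
  node 34: h_left=0, h_right=0, diff=0 [OK], height=1
  node 30: h_left=2, h_right=1, diff=1 [OK], height=3
All nodes satisfy the balance condition.
Result: Balanced


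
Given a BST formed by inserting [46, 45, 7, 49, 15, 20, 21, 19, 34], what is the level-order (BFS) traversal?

Tree insertion order: [46, 45, 7, 49, 15, 20, 21, 19, 34]
Tree (level-order array): [46, 45, 49, 7, None, None, None, None, 15, None, 20, 19, 21, None, None, None, 34]
BFS from the root, enqueuing left then right child of each popped node:
  queue [46] -> pop 46, enqueue [45, 49], visited so far: [46]
  queue [45, 49] -> pop 45, enqueue [7], visited so far: [46, 45]
  queue [49, 7] -> pop 49, enqueue [none], visited so far: [46, 45, 49]
  queue [7] -> pop 7, enqueue [15], visited so far: [46, 45, 49, 7]
  queue [15] -> pop 15, enqueue [20], visited so far: [46, 45, 49, 7, 15]
  queue [20] -> pop 20, enqueue [19, 21], visited so far: [46, 45, 49, 7, 15, 20]
  queue [19, 21] -> pop 19, enqueue [none], visited so far: [46, 45, 49, 7, 15, 20, 19]
  queue [21] -> pop 21, enqueue [34], visited so far: [46, 45, 49, 7, 15, 20, 19, 21]
  queue [34] -> pop 34, enqueue [none], visited so far: [46, 45, 49, 7, 15, 20, 19, 21, 34]
Result: [46, 45, 49, 7, 15, 20, 19, 21, 34]


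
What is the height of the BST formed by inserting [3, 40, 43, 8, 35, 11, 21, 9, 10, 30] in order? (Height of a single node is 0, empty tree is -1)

Insertion order: [3, 40, 43, 8, 35, 11, 21, 9, 10, 30]
Tree (level-order array): [3, None, 40, 8, 43, None, 35, None, None, 11, None, 9, 21, None, 10, None, 30]
Compute height bottom-up (empty subtree = -1):
  height(10) = 1 + max(-1, -1) = 0
  height(9) = 1 + max(-1, 0) = 1
  height(30) = 1 + max(-1, -1) = 0
  height(21) = 1 + max(-1, 0) = 1
  height(11) = 1 + max(1, 1) = 2
  height(35) = 1 + max(2, -1) = 3
  height(8) = 1 + max(-1, 3) = 4
  height(43) = 1 + max(-1, -1) = 0
  height(40) = 1 + max(4, 0) = 5
  height(3) = 1 + max(-1, 5) = 6
Height = 6


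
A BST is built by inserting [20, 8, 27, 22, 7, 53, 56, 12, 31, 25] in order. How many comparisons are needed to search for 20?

Search path for 20: 20
Found: True
Comparisons: 1


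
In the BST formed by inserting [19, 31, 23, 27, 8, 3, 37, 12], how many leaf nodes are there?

Tree built from: [19, 31, 23, 27, 8, 3, 37, 12]
Tree (level-order array): [19, 8, 31, 3, 12, 23, 37, None, None, None, None, None, 27]
Rule: A leaf has 0 children.
Per-node child counts:
  node 19: 2 child(ren)
  node 8: 2 child(ren)
  node 3: 0 child(ren)
  node 12: 0 child(ren)
  node 31: 2 child(ren)
  node 23: 1 child(ren)
  node 27: 0 child(ren)
  node 37: 0 child(ren)
Matching nodes: [3, 12, 27, 37]
Count of leaf nodes: 4


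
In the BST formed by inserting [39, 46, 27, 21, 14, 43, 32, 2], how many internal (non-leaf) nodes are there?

Tree built from: [39, 46, 27, 21, 14, 43, 32, 2]
Tree (level-order array): [39, 27, 46, 21, 32, 43, None, 14, None, None, None, None, None, 2]
Rule: An internal node has at least one child.
Per-node child counts:
  node 39: 2 child(ren)
  node 27: 2 child(ren)
  node 21: 1 child(ren)
  node 14: 1 child(ren)
  node 2: 0 child(ren)
  node 32: 0 child(ren)
  node 46: 1 child(ren)
  node 43: 0 child(ren)
Matching nodes: [39, 27, 21, 14, 46]
Count of internal (non-leaf) nodes: 5


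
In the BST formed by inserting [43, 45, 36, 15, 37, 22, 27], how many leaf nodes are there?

Tree built from: [43, 45, 36, 15, 37, 22, 27]
Tree (level-order array): [43, 36, 45, 15, 37, None, None, None, 22, None, None, None, 27]
Rule: A leaf has 0 children.
Per-node child counts:
  node 43: 2 child(ren)
  node 36: 2 child(ren)
  node 15: 1 child(ren)
  node 22: 1 child(ren)
  node 27: 0 child(ren)
  node 37: 0 child(ren)
  node 45: 0 child(ren)
Matching nodes: [27, 37, 45]
Count of leaf nodes: 3


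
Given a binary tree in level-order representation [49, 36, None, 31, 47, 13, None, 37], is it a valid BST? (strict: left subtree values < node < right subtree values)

Level-order array: [49, 36, None, 31, 47, 13, None, 37]
Validate using subtree bounds (lo, hi): at each node, require lo < value < hi,
then recurse left with hi=value and right with lo=value.
Preorder trace (stopping at first violation):
  at node 49 with bounds (-inf, +inf): OK
  at node 36 with bounds (-inf, 49): OK
  at node 31 with bounds (-inf, 36): OK
  at node 13 with bounds (-inf, 31): OK
  at node 47 with bounds (36, 49): OK
  at node 37 with bounds (36, 47): OK
No violation found at any node.
Result: Valid BST


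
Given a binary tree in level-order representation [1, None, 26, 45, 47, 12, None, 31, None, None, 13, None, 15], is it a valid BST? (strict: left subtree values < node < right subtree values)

Level-order array: [1, None, 26, 45, 47, 12, None, 31, None, None, 13, None, 15]
Validate using subtree bounds (lo, hi): at each node, require lo < value < hi,
then recurse left with hi=value and right with lo=value.
Preorder trace (stopping at first violation):
  at node 1 with bounds (-inf, +inf): OK
  at node 26 with bounds (1, +inf): OK
  at node 45 with bounds (1, 26): VIOLATION
Node 45 violates its bound: not (1 < 45 < 26).
Result: Not a valid BST


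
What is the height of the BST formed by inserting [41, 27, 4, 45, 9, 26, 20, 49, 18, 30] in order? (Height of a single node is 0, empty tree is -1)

Insertion order: [41, 27, 4, 45, 9, 26, 20, 49, 18, 30]
Tree (level-order array): [41, 27, 45, 4, 30, None, 49, None, 9, None, None, None, None, None, 26, 20, None, 18]
Compute height bottom-up (empty subtree = -1):
  height(18) = 1 + max(-1, -1) = 0
  height(20) = 1 + max(0, -1) = 1
  height(26) = 1 + max(1, -1) = 2
  height(9) = 1 + max(-1, 2) = 3
  height(4) = 1 + max(-1, 3) = 4
  height(30) = 1 + max(-1, -1) = 0
  height(27) = 1 + max(4, 0) = 5
  height(49) = 1 + max(-1, -1) = 0
  height(45) = 1 + max(-1, 0) = 1
  height(41) = 1 + max(5, 1) = 6
Height = 6


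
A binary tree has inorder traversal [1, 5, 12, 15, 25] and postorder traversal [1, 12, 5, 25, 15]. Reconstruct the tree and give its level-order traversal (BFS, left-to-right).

Inorder:   [1, 5, 12, 15, 25]
Postorder: [1, 12, 5, 25, 15]
Algorithm: postorder visits root last, so walk postorder right-to-left;
each value is the root of the current inorder slice — split it at that
value, recurse on the right subtree first, then the left.
Recursive splits:
  root=15; inorder splits into left=[1, 5, 12], right=[25]
  root=25; inorder splits into left=[], right=[]
  root=5; inorder splits into left=[1], right=[12]
  root=12; inorder splits into left=[], right=[]
  root=1; inorder splits into left=[], right=[]
Reconstructed level-order: [15, 5, 25, 1, 12]
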